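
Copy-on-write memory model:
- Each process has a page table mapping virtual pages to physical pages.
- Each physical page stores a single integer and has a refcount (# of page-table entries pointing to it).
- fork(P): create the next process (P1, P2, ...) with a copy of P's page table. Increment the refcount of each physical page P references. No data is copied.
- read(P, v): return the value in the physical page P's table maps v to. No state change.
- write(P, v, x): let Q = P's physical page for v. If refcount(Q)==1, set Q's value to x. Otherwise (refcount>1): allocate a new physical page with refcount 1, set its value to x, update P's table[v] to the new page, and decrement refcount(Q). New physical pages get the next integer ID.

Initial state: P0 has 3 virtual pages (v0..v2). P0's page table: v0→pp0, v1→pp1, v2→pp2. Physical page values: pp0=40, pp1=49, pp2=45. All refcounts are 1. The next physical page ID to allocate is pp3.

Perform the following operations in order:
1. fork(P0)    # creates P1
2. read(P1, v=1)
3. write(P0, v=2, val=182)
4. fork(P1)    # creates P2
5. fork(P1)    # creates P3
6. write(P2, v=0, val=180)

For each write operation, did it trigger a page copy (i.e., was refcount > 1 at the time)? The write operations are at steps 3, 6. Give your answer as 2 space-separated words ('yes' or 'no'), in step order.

Op 1: fork(P0) -> P1. 3 ppages; refcounts: pp0:2 pp1:2 pp2:2
Op 2: read(P1, v1) -> 49. No state change.
Op 3: write(P0, v2, 182). refcount(pp2)=2>1 -> COPY to pp3. 4 ppages; refcounts: pp0:2 pp1:2 pp2:1 pp3:1
Op 4: fork(P1) -> P2. 4 ppages; refcounts: pp0:3 pp1:3 pp2:2 pp3:1
Op 5: fork(P1) -> P3. 4 ppages; refcounts: pp0:4 pp1:4 pp2:3 pp3:1
Op 6: write(P2, v0, 180). refcount(pp0)=4>1 -> COPY to pp4. 5 ppages; refcounts: pp0:3 pp1:4 pp2:3 pp3:1 pp4:1

yes yes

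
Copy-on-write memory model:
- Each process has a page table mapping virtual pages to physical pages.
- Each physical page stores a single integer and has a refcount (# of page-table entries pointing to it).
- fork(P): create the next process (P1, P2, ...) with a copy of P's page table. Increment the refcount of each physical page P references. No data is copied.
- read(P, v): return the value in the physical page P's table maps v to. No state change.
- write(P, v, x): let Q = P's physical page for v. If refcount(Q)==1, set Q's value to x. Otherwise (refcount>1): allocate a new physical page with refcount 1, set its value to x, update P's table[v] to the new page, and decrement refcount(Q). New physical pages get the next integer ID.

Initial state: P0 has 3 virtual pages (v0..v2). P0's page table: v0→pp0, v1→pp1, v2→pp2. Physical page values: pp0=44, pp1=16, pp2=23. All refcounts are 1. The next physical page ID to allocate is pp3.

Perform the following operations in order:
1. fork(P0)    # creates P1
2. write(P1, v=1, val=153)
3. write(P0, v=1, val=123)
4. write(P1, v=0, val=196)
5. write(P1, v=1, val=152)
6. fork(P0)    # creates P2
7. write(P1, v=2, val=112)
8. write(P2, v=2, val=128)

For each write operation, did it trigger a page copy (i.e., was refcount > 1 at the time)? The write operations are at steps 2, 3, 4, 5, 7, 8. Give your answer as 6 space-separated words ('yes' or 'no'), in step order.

Op 1: fork(P0) -> P1. 3 ppages; refcounts: pp0:2 pp1:2 pp2:2
Op 2: write(P1, v1, 153). refcount(pp1)=2>1 -> COPY to pp3. 4 ppages; refcounts: pp0:2 pp1:1 pp2:2 pp3:1
Op 3: write(P0, v1, 123). refcount(pp1)=1 -> write in place. 4 ppages; refcounts: pp0:2 pp1:1 pp2:2 pp3:1
Op 4: write(P1, v0, 196). refcount(pp0)=2>1 -> COPY to pp4. 5 ppages; refcounts: pp0:1 pp1:1 pp2:2 pp3:1 pp4:1
Op 5: write(P1, v1, 152). refcount(pp3)=1 -> write in place. 5 ppages; refcounts: pp0:1 pp1:1 pp2:2 pp3:1 pp4:1
Op 6: fork(P0) -> P2. 5 ppages; refcounts: pp0:2 pp1:2 pp2:3 pp3:1 pp4:1
Op 7: write(P1, v2, 112). refcount(pp2)=3>1 -> COPY to pp5. 6 ppages; refcounts: pp0:2 pp1:2 pp2:2 pp3:1 pp4:1 pp5:1
Op 8: write(P2, v2, 128). refcount(pp2)=2>1 -> COPY to pp6. 7 ppages; refcounts: pp0:2 pp1:2 pp2:1 pp3:1 pp4:1 pp5:1 pp6:1

yes no yes no yes yes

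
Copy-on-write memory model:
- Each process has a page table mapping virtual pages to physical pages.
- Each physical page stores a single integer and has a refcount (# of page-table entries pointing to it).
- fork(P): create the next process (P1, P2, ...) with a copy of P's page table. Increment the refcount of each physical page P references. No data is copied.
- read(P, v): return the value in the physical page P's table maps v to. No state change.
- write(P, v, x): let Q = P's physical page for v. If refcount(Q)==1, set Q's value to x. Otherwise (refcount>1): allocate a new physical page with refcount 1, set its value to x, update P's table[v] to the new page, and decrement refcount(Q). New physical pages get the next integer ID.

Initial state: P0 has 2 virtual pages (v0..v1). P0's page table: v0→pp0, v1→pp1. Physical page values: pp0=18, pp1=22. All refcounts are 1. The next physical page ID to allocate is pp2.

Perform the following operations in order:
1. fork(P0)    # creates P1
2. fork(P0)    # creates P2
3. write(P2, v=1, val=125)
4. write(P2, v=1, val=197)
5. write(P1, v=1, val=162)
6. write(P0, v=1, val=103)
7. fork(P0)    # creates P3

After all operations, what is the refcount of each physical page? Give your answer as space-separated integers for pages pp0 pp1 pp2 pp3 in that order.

Answer: 4 2 1 1

Derivation:
Op 1: fork(P0) -> P1. 2 ppages; refcounts: pp0:2 pp1:2
Op 2: fork(P0) -> P2. 2 ppages; refcounts: pp0:3 pp1:3
Op 3: write(P2, v1, 125). refcount(pp1)=3>1 -> COPY to pp2. 3 ppages; refcounts: pp0:3 pp1:2 pp2:1
Op 4: write(P2, v1, 197). refcount(pp2)=1 -> write in place. 3 ppages; refcounts: pp0:3 pp1:2 pp2:1
Op 5: write(P1, v1, 162). refcount(pp1)=2>1 -> COPY to pp3. 4 ppages; refcounts: pp0:3 pp1:1 pp2:1 pp3:1
Op 6: write(P0, v1, 103). refcount(pp1)=1 -> write in place. 4 ppages; refcounts: pp0:3 pp1:1 pp2:1 pp3:1
Op 7: fork(P0) -> P3. 4 ppages; refcounts: pp0:4 pp1:2 pp2:1 pp3:1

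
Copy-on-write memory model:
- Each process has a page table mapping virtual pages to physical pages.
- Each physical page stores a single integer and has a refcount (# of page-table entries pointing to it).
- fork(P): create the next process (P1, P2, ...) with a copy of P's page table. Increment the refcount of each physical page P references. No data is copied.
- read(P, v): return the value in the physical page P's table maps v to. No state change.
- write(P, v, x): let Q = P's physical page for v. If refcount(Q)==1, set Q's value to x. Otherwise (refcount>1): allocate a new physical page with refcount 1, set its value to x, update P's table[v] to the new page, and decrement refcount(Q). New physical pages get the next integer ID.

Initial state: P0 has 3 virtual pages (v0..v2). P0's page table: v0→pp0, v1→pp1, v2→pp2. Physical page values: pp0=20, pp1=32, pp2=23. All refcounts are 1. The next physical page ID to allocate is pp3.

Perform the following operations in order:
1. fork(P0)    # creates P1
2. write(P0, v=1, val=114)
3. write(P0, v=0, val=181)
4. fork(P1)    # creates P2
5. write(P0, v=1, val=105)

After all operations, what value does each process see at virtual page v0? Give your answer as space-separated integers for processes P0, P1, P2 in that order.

Answer: 181 20 20

Derivation:
Op 1: fork(P0) -> P1. 3 ppages; refcounts: pp0:2 pp1:2 pp2:2
Op 2: write(P0, v1, 114). refcount(pp1)=2>1 -> COPY to pp3. 4 ppages; refcounts: pp0:2 pp1:1 pp2:2 pp3:1
Op 3: write(P0, v0, 181). refcount(pp0)=2>1 -> COPY to pp4. 5 ppages; refcounts: pp0:1 pp1:1 pp2:2 pp3:1 pp4:1
Op 4: fork(P1) -> P2. 5 ppages; refcounts: pp0:2 pp1:2 pp2:3 pp3:1 pp4:1
Op 5: write(P0, v1, 105). refcount(pp3)=1 -> write in place. 5 ppages; refcounts: pp0:2 pp1:2 pp2:3 pp3:1 pp4:1
P0: v0 -> pp4 = 181
P1: v0 -> pp0 = 20
P2: v0 -> pp0 = 20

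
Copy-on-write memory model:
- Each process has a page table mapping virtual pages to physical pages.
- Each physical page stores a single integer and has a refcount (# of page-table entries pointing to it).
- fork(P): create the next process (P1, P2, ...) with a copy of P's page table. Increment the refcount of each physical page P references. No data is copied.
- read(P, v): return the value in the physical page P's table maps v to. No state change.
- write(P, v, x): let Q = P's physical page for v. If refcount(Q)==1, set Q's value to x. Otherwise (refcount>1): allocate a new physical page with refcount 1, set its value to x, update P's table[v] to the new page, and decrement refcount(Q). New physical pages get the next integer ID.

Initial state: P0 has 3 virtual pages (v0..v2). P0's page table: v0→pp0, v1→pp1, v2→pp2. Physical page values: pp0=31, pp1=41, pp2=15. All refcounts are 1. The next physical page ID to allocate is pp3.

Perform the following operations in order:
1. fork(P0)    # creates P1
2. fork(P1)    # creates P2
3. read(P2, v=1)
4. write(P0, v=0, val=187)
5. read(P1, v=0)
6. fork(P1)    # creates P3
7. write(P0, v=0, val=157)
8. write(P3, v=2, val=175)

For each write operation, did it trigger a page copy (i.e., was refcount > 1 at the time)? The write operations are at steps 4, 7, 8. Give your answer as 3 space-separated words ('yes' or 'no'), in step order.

Op 1: fork(P0) -> P1. 3 ppages; refcounts: pp0:2 pp1:2 pp2:2
Op 2: fork(P1) -> P2. 3 ppages; refcounts: pp0:3 pp1:3 pp2:3
Op 3: read(P2, v1) -> 41. No state change.
Op 4: write(P0, v0, 187). refcount(pp0)=3>1 -> COPY to pp3. 4 ppages; refcounts: pp0:2 pp1:3 pp2:3 pp3:1
Op 5: read(P1, v0) -> 31. No state change.
Op 6: fork(P1) -> P3. 4 ppages; refcounts: pp0:3 pp1:4 pp2:4 pp3:1
Op 7: write(P0, v0, 157). refcount(pp3)=1 -> write in place. 4 ppages; refcounts: pp0:3 pp1:4 pp2:4 pp3:1
Op 8: write(P3, v2, 175). refcount(pp2)=4>1 -> COPY to pp4. 5 ppages; refcounts: pp0:3 pp1:4 pp2:3 pp3:1 pp4:1

yes no yes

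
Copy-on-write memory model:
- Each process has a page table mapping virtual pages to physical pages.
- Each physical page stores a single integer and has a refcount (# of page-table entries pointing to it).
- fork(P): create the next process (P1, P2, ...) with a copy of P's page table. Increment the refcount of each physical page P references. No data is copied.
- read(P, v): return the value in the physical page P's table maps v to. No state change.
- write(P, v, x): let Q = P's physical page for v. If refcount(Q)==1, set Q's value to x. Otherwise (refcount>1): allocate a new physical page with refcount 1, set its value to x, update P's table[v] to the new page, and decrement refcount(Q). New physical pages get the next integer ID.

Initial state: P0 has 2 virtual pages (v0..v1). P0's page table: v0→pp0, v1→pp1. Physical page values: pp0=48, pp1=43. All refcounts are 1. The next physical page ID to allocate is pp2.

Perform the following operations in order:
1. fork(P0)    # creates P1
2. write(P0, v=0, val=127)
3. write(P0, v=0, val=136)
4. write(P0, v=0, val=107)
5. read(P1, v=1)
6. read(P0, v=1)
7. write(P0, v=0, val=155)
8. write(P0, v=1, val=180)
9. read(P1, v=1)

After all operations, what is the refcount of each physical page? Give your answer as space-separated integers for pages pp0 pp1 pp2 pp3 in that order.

Answer: 1 1 1 1

Derivation:
Op 1: fork(P0) -> P1. 2 ppages; refcounts: pp0:2 pp1:2
Op 2: write(P0, v0, 127). refcount(pp0)=2>1 -> COPY to pp2. 3 ppages; refcounts: pp0:1 pp1:2 pp2:1
Op 3: write(P0, v0, 136). refcount(pp2)=1 -> write in place. 3 ppages; refcounts: pp0:1 pp1:2 pp2:1
Op 4: write(P0, v0, 107). refcount(pp2)=1 -> write in place. 3 ppages; refcounts: pp0:1 pp1:2 pp2:1
Op 5: read(P1, v1) -> 43. No state change.
Op 6: read(P0, v1) -> 43. No state change.
Op 7: write(P0, v0, 155). refcount(pp2)=1 -> write in place. 3 ppages; refcounts: pp0:1 pp1:2 pp2:1
Op 8: write(P0, v1, 180). refcount(pp1)=2>1 -> COPY to pp3. 4 ppages; refcounts: pp0:1 pp1:1 pp2:1 pp3:1
Op 9: read(P1, v1) -> 43. No state change.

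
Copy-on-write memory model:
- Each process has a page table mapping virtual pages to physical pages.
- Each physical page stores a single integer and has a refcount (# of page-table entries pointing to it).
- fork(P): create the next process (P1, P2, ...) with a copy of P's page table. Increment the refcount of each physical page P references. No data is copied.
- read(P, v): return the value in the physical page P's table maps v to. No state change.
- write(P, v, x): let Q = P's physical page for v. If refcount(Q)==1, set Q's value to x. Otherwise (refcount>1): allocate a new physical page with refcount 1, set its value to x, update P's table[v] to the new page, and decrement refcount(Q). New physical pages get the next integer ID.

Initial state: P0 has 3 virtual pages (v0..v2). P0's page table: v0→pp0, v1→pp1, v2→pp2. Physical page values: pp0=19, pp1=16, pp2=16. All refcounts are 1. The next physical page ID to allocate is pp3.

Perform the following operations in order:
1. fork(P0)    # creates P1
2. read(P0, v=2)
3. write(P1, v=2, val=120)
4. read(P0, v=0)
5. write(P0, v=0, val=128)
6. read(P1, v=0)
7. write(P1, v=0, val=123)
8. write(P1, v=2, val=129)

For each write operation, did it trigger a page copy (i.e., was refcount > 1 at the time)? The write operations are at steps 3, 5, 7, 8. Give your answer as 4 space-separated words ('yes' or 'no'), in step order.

Op 1: fork(P0) -> P1. 3 ppages; refcounts: pp0:2 pp1:2 pp2:2
Op 2: read(P0, v2) -> 16. No state change.
Op 3: write(P1, v2, 120). refcount(pp2)=2>1 -> COPY to pp3. 4 ppages; refcounts: pp0:2 pp1:2 pp2:1 pp3:1
Op 4: read(P0, v0) -> 19. No state change.
Op 5: write(P0, v0, 128). refcount(pp0)=2>1 -> COPY to pp4. 5 ppages; refcounts: pp0:1 pp1:2 pp2:1 pp3:1 pp4:1
Op 6: read(P1, v0) -> 19. No state change.
Op 7: write(P1, v0, 123). refcount(pp0)=1 -> write in place. 5 ppages; refcounts: pp0:1 pp1:2 pp2:1 pp3:1 pp4:1
Op 8: write(P1, v2, 129). refcount(pp3)=1 -> write in place. 5 ppages; refcounts: pp0:1 pp1:2 pp2:1 pp3:1 pp4:1

yes yes no no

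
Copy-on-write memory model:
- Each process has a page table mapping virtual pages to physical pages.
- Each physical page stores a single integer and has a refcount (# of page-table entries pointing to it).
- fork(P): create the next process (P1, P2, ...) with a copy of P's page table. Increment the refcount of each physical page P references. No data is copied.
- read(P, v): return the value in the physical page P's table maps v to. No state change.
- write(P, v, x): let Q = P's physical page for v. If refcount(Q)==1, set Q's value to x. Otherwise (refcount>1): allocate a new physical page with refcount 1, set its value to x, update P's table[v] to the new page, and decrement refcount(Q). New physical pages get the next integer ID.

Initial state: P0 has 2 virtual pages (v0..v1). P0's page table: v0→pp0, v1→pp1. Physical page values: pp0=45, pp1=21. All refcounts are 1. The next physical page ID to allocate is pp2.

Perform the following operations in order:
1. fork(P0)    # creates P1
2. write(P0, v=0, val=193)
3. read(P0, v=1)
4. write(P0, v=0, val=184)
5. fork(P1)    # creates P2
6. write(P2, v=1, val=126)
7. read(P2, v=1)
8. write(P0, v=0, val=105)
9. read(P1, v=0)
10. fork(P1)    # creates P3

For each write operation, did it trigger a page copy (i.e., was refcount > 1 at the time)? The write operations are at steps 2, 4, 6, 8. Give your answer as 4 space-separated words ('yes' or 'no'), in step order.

Op 1: fork(P0) -> P1. 2 ppages; refcounts: pp0:2 pp1:2
Op 2: write(P0, v0, 193). refcount(pp0)=2>1 -> COPY to pp2. 3 ppages; refcounts: pp0:1 pp1:2 pp2:1
Op 3: read(P0, v1) -> 21. No state change.
Op 4: write(P0, v0, 184). refcount(pp2)=1 -> write in place. 3 ppages; refcounts: pp0:1 pp1:2 pp2:1
Op 5: fork(P1) -> P2. 3 ppages; refcounts: pp0:2 pp1:3 pp2:1
Op 6: write(P2, v1, 126). refcount(pp1)=3>1 -> COPY to pp3. 4 ppages; refcounts: pp0:2 pp1:2 pp2:1 pp3:1
Op 7: read(P2, v1) -> 126. No state change.
Op 8: write(P0, v0, 105). refcount(pp2)=1 -> write in place. 4 ppages; refcounts: pp0:2 pp1:2 pp2:1 pp3:1
Op 9: read(P1, v0) -> 45. No state change.
Op 10: fork(P1) -> P3. 4 ppages; refcounts: pp0:3 pp1:3 pp2:1 pp3:1

yes no yes no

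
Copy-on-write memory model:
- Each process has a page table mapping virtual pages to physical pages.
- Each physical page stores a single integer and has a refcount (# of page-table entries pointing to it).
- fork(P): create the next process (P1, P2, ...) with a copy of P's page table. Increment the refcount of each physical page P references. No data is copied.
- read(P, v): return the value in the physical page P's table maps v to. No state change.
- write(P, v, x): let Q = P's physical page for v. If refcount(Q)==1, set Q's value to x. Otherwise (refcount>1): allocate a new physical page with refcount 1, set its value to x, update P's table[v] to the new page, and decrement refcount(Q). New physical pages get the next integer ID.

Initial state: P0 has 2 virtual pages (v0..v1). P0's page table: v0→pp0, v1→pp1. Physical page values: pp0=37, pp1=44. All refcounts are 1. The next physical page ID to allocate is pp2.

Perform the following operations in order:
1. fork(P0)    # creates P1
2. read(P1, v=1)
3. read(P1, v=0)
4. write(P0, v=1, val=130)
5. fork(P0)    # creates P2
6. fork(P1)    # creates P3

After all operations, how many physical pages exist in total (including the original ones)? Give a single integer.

Op 1: fork(P0) -> P1. 2 ppages; refcounts: pp0:2 pp1:2
Op 2: read(P1, v1) -> 44. No state change.
Op 3: read(P1, v0) -> 37. No state change.
Op 4: write(P0, v1, 130). refcount(pp1)=2>1 -> COPY to pp2. 3 ppages; refcounts: pp0:2 pp1:1 pp2:1
Op 5: fork(P0) -> P2. 3 ppages; refcounts: pp0:3 pp1:1 pp2:2
Op 6: fork(P1) -> P3. 3 ppages; refcounts: pp0:4 pp1:2 pp2:2

Answer: 3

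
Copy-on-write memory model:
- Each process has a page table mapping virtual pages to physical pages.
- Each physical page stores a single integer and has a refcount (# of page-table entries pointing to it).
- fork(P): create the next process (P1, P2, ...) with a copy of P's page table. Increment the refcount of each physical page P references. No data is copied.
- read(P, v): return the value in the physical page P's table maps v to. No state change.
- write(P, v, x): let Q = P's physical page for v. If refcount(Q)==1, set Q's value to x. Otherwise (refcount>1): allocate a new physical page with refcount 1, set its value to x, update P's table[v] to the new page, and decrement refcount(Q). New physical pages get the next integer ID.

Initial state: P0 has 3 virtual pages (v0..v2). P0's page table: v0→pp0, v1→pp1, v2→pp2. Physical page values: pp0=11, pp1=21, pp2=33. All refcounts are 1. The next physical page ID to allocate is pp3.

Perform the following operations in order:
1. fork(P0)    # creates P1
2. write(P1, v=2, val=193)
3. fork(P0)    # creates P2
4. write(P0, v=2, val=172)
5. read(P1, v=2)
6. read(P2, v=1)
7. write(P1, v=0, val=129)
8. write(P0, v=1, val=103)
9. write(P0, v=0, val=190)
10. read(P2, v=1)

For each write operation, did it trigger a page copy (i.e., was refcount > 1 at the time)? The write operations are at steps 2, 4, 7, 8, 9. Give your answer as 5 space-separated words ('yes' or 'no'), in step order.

Op 1: fork(P0) -> P1. 3 ppages; refcounts: pp0:2 pp1:2 pp2:2
Op 2: write(P1, v2, 193). refcount(pp2)=2>1 -> COPY to pp3. 4 ppages; refcounts: pp0:2 pp1:2 pp2:1 pp3:1
Op 3: fork(P0) -> P2. 4 ppages; refcounts: pp0:3 pp1:3 pp2:2 pp3:1
Op 4: write(P0, v2, 172). refcount(pp2)=2>1 -> COPY to pp4. 5 ppages; refcounts: pp0:3 pp1:3 pp2:1 pp3:1 pp4:1
Op 5: read(P1, v2) -> 193. No state change.
Op 6: read(P2, v1) -> 21. No state change.
Op 7: write(P1, v0, 129). refcount(pp0)=3>1 -> COPY to pp5. 6 ppages; refcounts: pp0:2 pp1:3 pp2:1 pp3:1 pp4:1 pp5:1
Op 8: write(P0, v1, 103). refcount(pp1)=3>1 -> COPY to pp6. 7 ppages; refcounts: pp0:2 pp1:2 pp2:1 pp3:1 pp4:1 pp5:1 pp6:1
Op 9: write(P0, v0, 190). refcount(pp0)=2>1 -> COPY to pp7. 8 ppages; refcounts: pp0:1 pp1:2 pp2:1 pp3:1 pp4:1 pp5:1 pp6:1 pp7:1
Op 10: read(P2, v1) -> 21. No state change.

yes yes yes yes yes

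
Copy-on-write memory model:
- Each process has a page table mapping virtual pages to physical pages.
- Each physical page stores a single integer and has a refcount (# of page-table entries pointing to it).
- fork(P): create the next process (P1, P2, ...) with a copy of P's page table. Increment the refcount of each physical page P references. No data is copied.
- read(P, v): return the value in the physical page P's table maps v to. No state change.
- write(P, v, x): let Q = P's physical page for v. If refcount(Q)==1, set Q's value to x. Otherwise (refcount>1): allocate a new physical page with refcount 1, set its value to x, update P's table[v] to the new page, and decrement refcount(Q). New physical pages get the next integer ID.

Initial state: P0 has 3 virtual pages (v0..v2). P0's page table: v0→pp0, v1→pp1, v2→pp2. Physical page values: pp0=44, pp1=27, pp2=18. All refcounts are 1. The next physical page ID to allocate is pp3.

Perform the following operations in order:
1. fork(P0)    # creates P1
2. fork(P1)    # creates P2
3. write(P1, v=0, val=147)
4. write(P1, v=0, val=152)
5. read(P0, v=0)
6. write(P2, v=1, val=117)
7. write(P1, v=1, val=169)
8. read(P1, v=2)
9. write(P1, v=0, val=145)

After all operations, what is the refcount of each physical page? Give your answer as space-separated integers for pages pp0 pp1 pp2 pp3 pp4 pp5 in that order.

Answer: 2 1 3 1 1 1

Derivation:
Op 1: fork(P0) -> P1. 3 ppages; refcounts: pp0:2 pp1:2 pp2:2
Op 2: fork(P1) -> P2. 3 ppages; refcounts: pp0:3 pp1:3 pp2:3
Op 3: write(P1, v0, 147). refcount(pp0)=3>1 -> COPY to pp3. 4 ppages; refcounts: pp0:2 pp1:3 pp2:3 pp3:1
Op 4: write(P1, v0, 152). refcount(pp3)=1 -> write in place. 4 ppages; refcounts: pp0:2 pp1:3 pp2:3 pp3:1
Op 5: read(P0, v0) -> 44. No state change.
Op 6: write(P2, v1, 117). refcount(pp1)=3>1 -> COPY to pp4. 5 ppages; refcounts: pp0:2 pp1:2 pp2:3 pp3:1 pp4:1
Op 7: write(P1, v1, 169). refcount(pp1)=2>1 -> COPY to pp5. 6 ppages; refcounts: pp0:2 pp1:1 pp2:3 pp3:1 pp4:1 pp5:1
Op 8: read(P1, v2) -> 18. No state change.
Op 9: write(P1, v0, 145). refcount(pp3)=1 -> write in place. 6 ppages; refcounts: pp0:2 pp1:1 pp2:3 pp3:1 pp4:1 pp5:1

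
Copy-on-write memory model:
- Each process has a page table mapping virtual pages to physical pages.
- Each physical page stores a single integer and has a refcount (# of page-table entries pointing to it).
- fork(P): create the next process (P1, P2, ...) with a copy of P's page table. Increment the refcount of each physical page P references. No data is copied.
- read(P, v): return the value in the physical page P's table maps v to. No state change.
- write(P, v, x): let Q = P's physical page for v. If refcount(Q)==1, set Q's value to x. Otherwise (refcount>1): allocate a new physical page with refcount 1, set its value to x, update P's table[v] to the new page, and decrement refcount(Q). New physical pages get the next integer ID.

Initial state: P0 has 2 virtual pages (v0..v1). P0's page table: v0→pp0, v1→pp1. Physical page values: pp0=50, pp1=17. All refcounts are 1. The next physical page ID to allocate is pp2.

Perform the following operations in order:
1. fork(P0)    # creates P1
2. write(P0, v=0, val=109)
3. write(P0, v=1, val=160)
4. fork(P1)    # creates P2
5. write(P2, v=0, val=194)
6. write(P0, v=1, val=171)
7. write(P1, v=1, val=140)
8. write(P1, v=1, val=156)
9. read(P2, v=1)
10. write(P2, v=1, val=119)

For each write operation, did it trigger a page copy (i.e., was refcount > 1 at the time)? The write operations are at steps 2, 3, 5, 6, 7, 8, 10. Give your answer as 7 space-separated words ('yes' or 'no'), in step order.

Op 1: fork(P0) -> P1. 2 ppages; refcounts: pp0:2 pp1:2
Op 2: write(P0, v0, 109). refcount(pp0)=2>1 -> COPY to pp2. 3 ppages; refcounts: pp0:1 pp1:2 pp2:1
Op 3: write(P0, v1, 160). refcount(pp1)=2>1 -> COPY to pp3. 4 ppages; refcounts: pp0:1 pp1:1 pp2:1 pp3:1
Op 4: fork(P1) -> P2. 4 ppages; refcounts: pp0:2 pp1:2 pp2:1 pp3:1
Op 5: write(P2, v0, 194). refcount(pp0)=2>1 -> COPY to pp4. 5 ppages; refcounts: pp0:1 pp1:2 pp2:1 pp3:1 pp4:1
Op 6: write(P0, v1, 171). refcount(pp3)=1 -> write in place. 5 ppages; refcounts: pp0:1 pp1:2 pp2:1 pp3:1 pp4:1
Op 7: write(P1, v1, 140). refcount(pp1)=2>1 -> COPY to pp5. 6 ppages; refcounts: pp0:1 pp1:1 pp2:1 pp3:1 pp4:1 pp5:1
Op 8: write(P1, v1, 156). refcount(pp5)=1 -> write in place. 6 ppages; refcounts: pp0:1 pp1:1 pp2:1 pp3:1 pp4:1 pp5:1
Op 9: read(P2, v1) -> 17. No state change.
Op 10: write(P2, v1, 119). refcount(pp1)=1 -> write in place. 6 ppages; refcounts: pp0:1 pp1:1 pp2:1 pp3:1 pp4:1 pp5:1

yes yes yes no yes no no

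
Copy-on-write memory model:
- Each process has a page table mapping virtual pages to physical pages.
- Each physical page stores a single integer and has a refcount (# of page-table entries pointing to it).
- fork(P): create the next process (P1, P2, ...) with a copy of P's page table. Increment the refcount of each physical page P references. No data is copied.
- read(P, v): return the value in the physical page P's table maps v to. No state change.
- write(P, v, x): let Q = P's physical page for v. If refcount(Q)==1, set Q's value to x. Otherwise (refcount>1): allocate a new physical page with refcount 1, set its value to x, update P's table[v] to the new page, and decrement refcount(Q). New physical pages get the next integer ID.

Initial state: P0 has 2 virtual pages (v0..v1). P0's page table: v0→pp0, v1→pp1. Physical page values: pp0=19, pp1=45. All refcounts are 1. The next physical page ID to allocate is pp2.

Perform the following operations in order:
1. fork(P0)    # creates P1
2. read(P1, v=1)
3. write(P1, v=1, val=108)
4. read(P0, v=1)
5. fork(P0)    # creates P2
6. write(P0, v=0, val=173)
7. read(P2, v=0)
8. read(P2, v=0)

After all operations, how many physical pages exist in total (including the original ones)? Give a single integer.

Op 1: fork(P0) -> P1. 2 ppages; refcounts: pp0:2 pp1:2
Op 2: read(P1, v1) -> 45. No state change.
Op 3: write(P1, v1, 108). refcount(pp1)=2>1 -> COPY to pp2. 3 ppages; refcounts: pp0:2 pp1:1 pp2:1
Op 4: read(P0, v1) -> 45. No state change.
Op 5: fork(P0) -> P2. 3 ppages; refcounts: pp0:3 pp1:2 pp2:1
Op 6: write(P0, v0, 173). refcount(pp0)=3>1 -> COPY to pp3. 4 ppages; refcounts: pp0:2 pp1:2 pp2:1 pp3:1
Op 7: read(P2, v0) -> 19. No state change.
Op 8: read(P2, v0) -> 19. No state change.

Answer: 4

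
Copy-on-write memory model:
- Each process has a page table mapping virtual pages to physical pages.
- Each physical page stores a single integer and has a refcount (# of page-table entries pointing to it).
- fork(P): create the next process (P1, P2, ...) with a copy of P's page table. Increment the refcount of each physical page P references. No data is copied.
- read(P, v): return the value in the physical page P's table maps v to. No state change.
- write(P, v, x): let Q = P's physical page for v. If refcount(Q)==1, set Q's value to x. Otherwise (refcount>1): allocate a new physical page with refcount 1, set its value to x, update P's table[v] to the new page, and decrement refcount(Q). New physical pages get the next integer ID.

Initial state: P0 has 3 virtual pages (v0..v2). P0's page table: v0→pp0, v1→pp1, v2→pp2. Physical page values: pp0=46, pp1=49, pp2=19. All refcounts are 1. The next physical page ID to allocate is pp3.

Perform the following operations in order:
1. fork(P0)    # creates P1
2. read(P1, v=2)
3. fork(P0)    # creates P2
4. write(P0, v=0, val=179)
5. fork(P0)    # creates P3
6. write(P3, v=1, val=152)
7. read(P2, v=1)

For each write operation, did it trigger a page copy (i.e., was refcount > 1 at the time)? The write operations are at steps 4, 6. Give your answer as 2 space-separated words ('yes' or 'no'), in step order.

Op 1: fork(P0) -> P1. 3 ppages; refcounts: pp0:2 pp1:2 pp2:2
Op 2: read(P1, v2) -> 19. No state change.
Op 3: fork(P0) -> P2. 3 ppages; refcounts: pp0:3 pp1:3 pp2:3
Op 4: write(P0, v0, 179). refcount(pp0)=3>1 -> COPY to pp3. 4 ppages; refcounts: pp0:2 pp1:3 pp2:3 pp3:1
Op 5: fork(P0) -> P3. 4 ppages; refcounts: pp0:2 pp1:4 pp2:4 pp3:2
Op 6: write(P3, v1, 152). refcount(pp1)=4>1 -> COPY to pp4. 5 ppages; refcounts: pp0:2 pp1:3 pp2:4 pp3:2 pp4:1
Op 7: read(P2, v1) -> 49. No state change.

yes yes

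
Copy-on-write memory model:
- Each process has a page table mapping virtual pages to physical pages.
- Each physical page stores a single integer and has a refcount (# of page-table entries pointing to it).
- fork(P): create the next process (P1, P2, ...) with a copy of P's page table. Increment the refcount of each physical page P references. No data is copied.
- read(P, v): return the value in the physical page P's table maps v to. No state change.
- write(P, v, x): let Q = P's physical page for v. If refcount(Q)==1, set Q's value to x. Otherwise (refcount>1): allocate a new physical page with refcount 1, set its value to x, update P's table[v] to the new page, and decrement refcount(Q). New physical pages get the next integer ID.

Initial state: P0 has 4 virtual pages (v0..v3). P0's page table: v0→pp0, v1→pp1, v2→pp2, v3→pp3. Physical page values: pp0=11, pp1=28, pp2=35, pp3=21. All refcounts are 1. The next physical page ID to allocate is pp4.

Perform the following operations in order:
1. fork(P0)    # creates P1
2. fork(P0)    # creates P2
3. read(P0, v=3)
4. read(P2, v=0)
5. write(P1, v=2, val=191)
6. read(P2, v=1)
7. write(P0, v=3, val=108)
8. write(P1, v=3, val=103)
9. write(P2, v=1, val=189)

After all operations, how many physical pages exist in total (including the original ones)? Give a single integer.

Op 1: fork(P0) -> P1. 4 ppages; refcounts: pp0:2 pp1:2 pp2:2 pp3:2
Op 2: fork(P0) -> P2. 4 ppages; refcounts: pp0:3 pp1:3 pp2:3 pp3:3
Op 3: read(P0, v3) -> 21. No state change.
Op 4: read(P2, v0) -> 11. No state change.
Op 5: write(P1, v2, 191). refcount(pp2)=3>1 -> COPY to pp4. 5 ppages; refcounts: pp0:3 pp1:3 pp2:2 pp3:3 pp4:1
Op 6: read(P2, v1) -> 28. No state change.
Op 7: write(P0, v3, 108). refcount(pp3)=3>1 -> COPY to pp5. 6 ppages; refcounts: pp0:3 pp1:3 pp2:2 pp3:2 pp4:1 pp5:1
Op 8: write(P1, v3, 103). refcount(pp3)=2>1 -> COPY to pp6. 7 ppages; refcounts: pp0:3 pp1:3 pp2:2 pp3:1 pp4:1 pp5:1 pp6:1
Op 9: write(P2, v1, 189). refcount(pp1)=3>1 -> COPY to pp7. 8 ppages; refcounts: pp0:3 pp1:2 pp2:2 pp3:1 pp4:1 pp5:1 pp6:1 pp7:1

Answer: 8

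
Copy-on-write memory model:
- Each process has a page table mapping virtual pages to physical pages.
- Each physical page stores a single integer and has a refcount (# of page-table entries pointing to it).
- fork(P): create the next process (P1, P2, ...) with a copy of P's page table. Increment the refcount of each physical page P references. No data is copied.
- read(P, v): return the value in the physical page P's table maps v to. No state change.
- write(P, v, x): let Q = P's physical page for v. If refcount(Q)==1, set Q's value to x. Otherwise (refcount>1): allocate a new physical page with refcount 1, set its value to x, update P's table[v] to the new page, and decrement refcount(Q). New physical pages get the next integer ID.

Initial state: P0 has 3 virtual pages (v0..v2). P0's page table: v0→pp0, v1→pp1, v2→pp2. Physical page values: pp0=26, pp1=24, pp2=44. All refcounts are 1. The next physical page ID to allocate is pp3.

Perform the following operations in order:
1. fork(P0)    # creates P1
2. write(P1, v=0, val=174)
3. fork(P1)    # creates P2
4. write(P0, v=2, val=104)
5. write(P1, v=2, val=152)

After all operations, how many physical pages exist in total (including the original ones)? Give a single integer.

Op 1: fork(P0) -> P1. 3 ppages; refcounts: pp0:2 pp1:2 pp2:2
Op 2: write(P1, v0, 174). refcount(pp0)=2>1 -> COPY to pp3. 4 ppages; refcounts: pp0:1 pp1:2 pp2:2 pp3:1
Op 3: fork(P1) -> P2. 4 ppages; refcounts: pp0:1 pp1:3 pp2:3 pp3:2
Op 4: write(P0, v2, 104). refcount(pp2)=3>1 -> COPY to pp4. 5 ppages; refcounts: pp0:1 pp1:3 pp2:2 pp3:2 pp4:1
Op 5: write(P1, v2, 152). refcount(pp2)=2>1 -> COPY to pp5. 6 ppages; refcounts: pp0:1 pp1:3 pp2:1 pp3:2 pp4:1 pp5:1

Answer: 6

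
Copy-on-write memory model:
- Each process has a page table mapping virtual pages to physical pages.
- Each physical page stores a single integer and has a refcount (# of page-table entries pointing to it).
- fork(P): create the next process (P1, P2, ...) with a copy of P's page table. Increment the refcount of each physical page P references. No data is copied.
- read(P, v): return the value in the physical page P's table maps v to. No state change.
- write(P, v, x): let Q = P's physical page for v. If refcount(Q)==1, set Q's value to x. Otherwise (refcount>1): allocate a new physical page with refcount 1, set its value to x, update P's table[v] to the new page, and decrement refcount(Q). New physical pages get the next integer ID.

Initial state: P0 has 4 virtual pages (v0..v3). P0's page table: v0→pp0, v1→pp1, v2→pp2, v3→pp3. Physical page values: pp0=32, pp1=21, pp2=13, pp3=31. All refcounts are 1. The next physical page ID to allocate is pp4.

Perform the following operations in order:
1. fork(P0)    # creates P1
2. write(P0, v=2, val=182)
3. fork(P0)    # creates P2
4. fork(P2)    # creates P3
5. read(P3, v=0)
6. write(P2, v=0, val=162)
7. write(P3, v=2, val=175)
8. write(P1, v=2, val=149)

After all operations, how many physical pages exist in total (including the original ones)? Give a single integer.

Op 1: fork(P0) -> P1. 4 ppages; refcounts: pp0:2 pp1:2 pp2:2 pp3:2
Op 2: write(P0, v2, 182). refcount(pp2)=2>1 -> COPY to pp4. 5 ppages; refcounts: pp0:2 pp1:2 pp2:1 pp3:2 pp4:1
Op 3: fork(P0) -> P2. 5 ppages; refcounts: pp0:3 pp1:3 pp2:1 pp3:3 pp4:2
Op 4: fork(P2) -> P3. 5 ppages; refcounts: pp0:4 pp1:4 pp2:1 pp3:4 pp4:3
Op 5: read(P3, v0) -> 32. No state change.
Op 6: write(P2, v0, 162). refcount(pp0)=4>1 -> COPY to pp5. 6 ppages; refcounts: pp0:3 pp1:4 pp2:1 pp3:4 pp4:3 pp5:1
Op 7: write(P3, v2, 175). refcount(pp4)=3>1 -> COPY to pp6. 7 ppages; refcounts: pp0:3 pp1:4 pp2:1 pp3:4 pp4:2 pp5:1 pp6:1
Op 8: write(P1, v2, 149). refcount(pp2)=1 -> write in place. 7 ppages; refcounts: pp0:3 pp1:4 pp2:1 pp3:4 pp4:2 pp5:1 pp6:1

Answer: 7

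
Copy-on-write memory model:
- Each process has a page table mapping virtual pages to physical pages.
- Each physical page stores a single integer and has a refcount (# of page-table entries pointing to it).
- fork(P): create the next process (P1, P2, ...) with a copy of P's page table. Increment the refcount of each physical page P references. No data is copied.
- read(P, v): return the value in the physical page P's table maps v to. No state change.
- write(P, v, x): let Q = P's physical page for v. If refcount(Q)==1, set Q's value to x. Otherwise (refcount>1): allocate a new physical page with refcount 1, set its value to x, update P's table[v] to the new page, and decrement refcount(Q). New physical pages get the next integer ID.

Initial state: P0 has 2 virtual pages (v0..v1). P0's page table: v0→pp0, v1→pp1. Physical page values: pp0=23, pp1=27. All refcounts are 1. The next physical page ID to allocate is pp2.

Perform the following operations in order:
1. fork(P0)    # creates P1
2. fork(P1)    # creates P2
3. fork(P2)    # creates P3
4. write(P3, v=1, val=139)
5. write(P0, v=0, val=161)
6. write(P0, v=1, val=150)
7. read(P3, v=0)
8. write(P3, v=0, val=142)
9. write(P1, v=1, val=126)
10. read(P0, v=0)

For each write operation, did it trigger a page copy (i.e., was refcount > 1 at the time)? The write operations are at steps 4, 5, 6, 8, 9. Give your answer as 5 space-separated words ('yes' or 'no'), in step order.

Op 1: fork(P0) -> P1. 2 ppages; refcounts: pp0:2 pp1:2
Op 2: fork(P1) -> P2. 2 ppages; refcounts: pp0:3 pp1:3
Op 3: fork(P2) -> P3. 2 ppages; refcounts: pp0:4 pp1:4
Op 4: write(P3, v1, 139). refcount(pp1)=4>1 -> COPY to pp2. 3 ppages; refcounts: pp0:4 pp1:3 pp2:1
Op 5: write(P0, v0, 161). refcount(pp0)=4>1 -> COPY to pp3. 4 ppages; refcounts: pp0:3 pp1:3 pp2:1 pp3:1
Op 6: write(P0, v1, 150). refcount(pp1)=3>1 -> COPY to pp4. 5 ppages; refcounts: pp0:3 pp1:2 pp2:1 pp3:1 pp4:1
Op 7: read(P3, v0) -> 23. No state change.
Op 8: write(P3, v0, 142). refcount(pp0)=3>1 -> COPY to pp5. 6 ppages; refcounts: pp0:2 pp1:2 pp2:1 pp3:1 pp4:1 pp5:1
Op 9: write(P1, v1, 126). refcount(pp1)=2>1 -> COPY to pp6. 7 ppages; refcounts: pp0:2 pp1:1 pp2:1 pp3:1 pp4:1 pp5:1 pp6:1
Op 10: read(P0, v0) -> 161. No state change.

yes yes yes yes yes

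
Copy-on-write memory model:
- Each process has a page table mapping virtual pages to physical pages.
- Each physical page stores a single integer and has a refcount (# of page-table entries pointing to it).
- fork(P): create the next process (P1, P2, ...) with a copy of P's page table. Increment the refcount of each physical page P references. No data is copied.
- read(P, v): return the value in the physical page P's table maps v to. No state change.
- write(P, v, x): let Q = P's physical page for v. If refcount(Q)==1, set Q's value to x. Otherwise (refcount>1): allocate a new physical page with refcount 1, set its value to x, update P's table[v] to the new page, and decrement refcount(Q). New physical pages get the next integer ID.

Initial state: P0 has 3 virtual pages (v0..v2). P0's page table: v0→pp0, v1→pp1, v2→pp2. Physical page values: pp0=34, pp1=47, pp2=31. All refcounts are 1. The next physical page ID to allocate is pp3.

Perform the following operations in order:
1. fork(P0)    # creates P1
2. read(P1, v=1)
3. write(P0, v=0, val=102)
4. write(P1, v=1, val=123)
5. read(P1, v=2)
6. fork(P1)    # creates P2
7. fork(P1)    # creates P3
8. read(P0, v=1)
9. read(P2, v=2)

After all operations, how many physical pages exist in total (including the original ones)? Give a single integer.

Op 1: fork(P0) -> P1. 3 ppages; refcounts: pp0:2 pp1:2 pp2:2
Op 2: read(P1, v1) -> 47. No state change.
Op 3: write(P0, v0, 102). refcount(pp0)=2>1 -> COPY to pp3. 4 ppages; refcounts: pp0:1 pp1:2 pp2:2 pp3:1
Op 4: write(P1, v1, 123). refcount(pp1)=2>1 -> COPY to pp4. 5 ppages; refcounts: pp0:1 pp1:1 pp2:2 pp3:1 pp4:1
Op 5: read(P1, v2) -> 31. No state change.
Op 6: fork(P1) -> P2. 5 ppages; refcounts: pp0:2 pp1:1 pp2:3 pp3:1 pp4:2
Op 7: fork(P1) -> P3. 5 ppages; refcounts: pp0:3 pp1:1 pp2:4 pp3:1 pp4:3
Op 8: read(P0, v1) -> 47. No state change.
Op 9: read(P2, v2) -> 31. No state change.

Answer: 5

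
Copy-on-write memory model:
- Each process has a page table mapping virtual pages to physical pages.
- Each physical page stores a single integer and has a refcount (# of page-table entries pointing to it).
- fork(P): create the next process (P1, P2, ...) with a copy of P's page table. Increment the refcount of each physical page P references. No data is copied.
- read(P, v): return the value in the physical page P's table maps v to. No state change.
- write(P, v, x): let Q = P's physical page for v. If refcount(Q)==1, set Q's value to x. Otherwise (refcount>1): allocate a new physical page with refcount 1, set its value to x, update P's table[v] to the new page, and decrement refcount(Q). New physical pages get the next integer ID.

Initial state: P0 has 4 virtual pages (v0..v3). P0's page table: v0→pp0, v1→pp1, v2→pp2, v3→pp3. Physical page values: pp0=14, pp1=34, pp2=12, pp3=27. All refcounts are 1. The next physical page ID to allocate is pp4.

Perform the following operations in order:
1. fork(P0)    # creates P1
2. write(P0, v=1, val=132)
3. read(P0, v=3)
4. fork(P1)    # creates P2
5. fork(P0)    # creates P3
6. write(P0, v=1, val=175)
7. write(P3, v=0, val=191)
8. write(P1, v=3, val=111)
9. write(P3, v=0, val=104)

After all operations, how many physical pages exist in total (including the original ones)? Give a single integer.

Op 1: fork(P0) -> P1. 4 ppages; refcounts: pp0:2 pp1:2 pp2:2 pp3:2
Op 2: write(P0, v1, 132). refcount(pp1)=2>1 -> COPY to pp4. 5 ppages; refcounts: pp0:2 pp1:1 pp2:2 pp3:2 pp4:1
Op 3: read(P0, v3) -> 27. No state change.
Op 4: fork(P1) -> P2. 5 ppages; refcounts: pp0:3 pp1:2 pp2:3 pp3:3 pp4:1
Op 5: fork(P0) -> P3. 5 ppages; refcounts: pp0:4 pp1:2 pp2:4 pp3:4 pp4:2
Op 6: write(P0, v1, 175). refcount(pp4)=2>1 -> COPY to pp5. 6 ppages; refcounts: pp0:4 pp1:2 pp2:4 pp3:4 pp4:1 pp5:1
Op 7: write(P3, v0, 191). refcount(pp0)=4>1 -> COPY to pp6. 7 ppages; refcounts: pp0:3 pp1:2 pp2:4 pp3:4 pp4:1 pp5:1 pp6:1
Op 8: write(P1, v3, 111). refcount(pp3)=4>1 -> COPY to pp7. 8 ppages; refcounts: pp0:3 pp1:2 pp2:4 pp3:3 pp4:1 pp5:1 pp6:1 pp7:1
Op 9: write(P3, v0, 104). refcount(pp6)=1 -> write in place. 8 ppages; refcounts: pp0:3 pp1:2 pp2:4 pp3:3 pp4:1 pp5:1 pp6:1 pp7:1

Answer: 8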